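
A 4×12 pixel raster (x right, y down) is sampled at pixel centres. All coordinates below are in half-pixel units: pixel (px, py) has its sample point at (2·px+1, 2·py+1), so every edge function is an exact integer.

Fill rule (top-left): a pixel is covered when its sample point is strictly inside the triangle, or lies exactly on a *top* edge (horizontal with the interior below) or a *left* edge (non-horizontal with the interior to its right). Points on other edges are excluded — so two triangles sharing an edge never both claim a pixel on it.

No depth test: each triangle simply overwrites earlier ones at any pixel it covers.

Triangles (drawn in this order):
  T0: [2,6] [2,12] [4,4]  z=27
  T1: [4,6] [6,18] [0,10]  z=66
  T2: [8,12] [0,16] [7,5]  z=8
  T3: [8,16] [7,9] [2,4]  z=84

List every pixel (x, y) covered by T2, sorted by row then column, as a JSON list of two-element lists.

T0:
  2·area = 12  (B↔C swapped to make it positive)
  edge (2, 6)→(4, 4): d=(2,-2) top-left  bias=+0
  edge (4, 4)→(2, 12): d=(-2,8) right/bottom  bias=-1
  edge (2, 12)→(2, 6): d=(0,-6) top-left  bias=+0
    (3,0)@(7, 1): e=[0,-18,30] → .  [on edge]
    (2,1)@(5, 3): e=[0,-6,18] → .  [on edge]
    (1,2)@(3, 5): e=[0,6,6] → X  [on edge]
    (2,2)@(5, 5): e=[4,-10,18] → .
    (0,3)@(1, 7): e=[0,18,-6] → .  [on edge]
    (1,3)@(3, 7): e=[4,2,6] → X
    (2,3)@(5, 7): e=[8,-14,18] → .
    (1,4)@(3, 9): e=[8,-2,6] → .
  covered (2 px):
    . . . .
    . . . .
    . X . .
    . X . .
    . . . .
    . . . .
    . . . .
    . . . .
    . . . .
    . . . .
    . . . .
    . . . .
T1:
  2·area = 56
  edge (4, 6)→(6, 18): d=(2,12) right/bottom  bias=-1
  edge (6, 18)→(0, 10): d=(-6,-8) top-left  bias=+0
  edge (0, 10)→(4, 6): d=(4,-4) top-left  bias=+0
    (3,1)@(7, 3): e=[-42,98,0] → .  [on edge]
    (2,2)@(5, 5): e=[-14,70,0] → .  [on edge]
    (1,3)@(3, 7): e=[14,42,0] → X  [on edge]
    (2,3)@(5, 7): e=[-10,58,8] → .
    (0,4)@(1, 9): e=[42,14,0] → X  [on edge]
    (2,4)@(5, 9): e=[-6,46,16] → .
    (0,5)@(1, 11): e=[46,2,8] → X
    (2,5)@(5, 11): e=[-2,34,24] → .
    (0,6)@(1, 13): e=[50,-10,16] → .
    (1,6)@(3, 13): e=[26,6,24] → X
    (2,6)@(5, 13): e=[2,22,32] → X
    (3,6)@(7, 13): e=[-22,38,40] → .
  covered (8 px):
    . . . .
    . . . .
    . . . .
    . X . .
    X X . .
    X X . .
    . X X .
    . . X .
    . . . .
    . . . .
    . . . .
    . . . .
T2:
  2·area = 60
  edge (8, 12)→(0, 16): d=(-8,4) right/bottom  bias=-1
  edge (0, 16)→(7, 5): d=(7,-11) top-left  bias=+0
  edge (7, 5)→(8, 12): d=(1,7) right/bottom  bias=-1
    (3,2)@(7, 5): e=[60,0,0] → .  [on edge]
    (3,3)@(7, 7): e=[44,14,2] → X
    (2,4)@(5, 9): e=[36,6,18] → X
    (2,5)@(5, 11): e=[20,20,20] → X
    (1,6)@(3, 13): e=[12,12,36] → X
    (3,6)@(7, 13): e=[-4,56,8] → .
    (0,7)@(1, 15): e=[4,4,52] → X
    (1,7)@(3, 15): e=[-4,26,38] → .
    (2,7)@(5, 15): e=[-12,48,24] → .
    (0,8)@(1, 17): e=[-12,18,54] → .
  covered (8 px):
    . . . .
    . . . .
    . . . .
    . . . X
    . . X X
    . . X X
    . X X .
    X . . .
    . . . .
    . . . .
    . . . .
    . . . .
T3:
  2·area = 30  (B↔C swapped to make it positive)
  edge (8, 16)→(2, 4): d=(-6,-12) top-left  bias=+0
  edge (2, 4)→(7, 9): d=(5,5) right/bottom  bias=-1
  edge (7, 9)→(8, 16): d=(1,7) right/bottom  bias=-1
    (0,1)@(1, 3): e=[-6,0,36] → .  [on edge]
    (1,2)@(3, 5): e=[6,0,24] → .  [on edge]
    (2,3)@(5, 7): e=[18,0,12] → .  [on edge]
    (2,4)@(5, 9): e=[6,10,14] → X
    (3,4)@(7, 9): e=[30,0,0] → .  [on edge]
    (2,5)@(5, 11): e=[-6,20,16] → .
    (3,5)@(7, 11): e=[18,10,2] → X
    (3,6)@(7, 13): e=[6,20,4] → X
    (3,7)@(7, 15): e=[-6,30,6] → .
  covered (3 px):
    . . . .
    . . . .
    . . . .
    . . . .
    . . X .
    . . . X
    . . . X
    . . . .
    . . . .
    . . . .
    . . . .
    . . . .

Answer: [[3,3],[2,4],[3,4],[2,5],[3,5],[1,6],[2,6],[0,7]]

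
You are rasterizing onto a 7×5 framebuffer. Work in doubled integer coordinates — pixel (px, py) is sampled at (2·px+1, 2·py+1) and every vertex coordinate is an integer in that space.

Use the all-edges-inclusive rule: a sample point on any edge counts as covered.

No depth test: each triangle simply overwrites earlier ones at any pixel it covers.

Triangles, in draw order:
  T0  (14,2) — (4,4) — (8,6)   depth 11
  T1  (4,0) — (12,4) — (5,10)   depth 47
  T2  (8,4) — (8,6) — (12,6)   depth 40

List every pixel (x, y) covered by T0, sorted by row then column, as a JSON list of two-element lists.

T0:
  2·area = 28  (B↔C swapped to make it positive)
  edge (14, 2)→(8, 6): d=(-6,4) inclusive
  edge (8, 6)→(4, 4): d=(-4,-2) inclusive
  edge (4, 4)→(14, 2): d=(10,-2) inclusive
    (4,1)@(9, 3): e=[14,14,0] → █  [on edge]
    (5,1)@(11, 3): e=[6,18,4] → █
    (6,1)@(13, 3): e=[-2,22,8] → ·
    (3,2)@(7, 5): e=[10,2,16] → █
    (5,2)@(11, 5): e=[-6,10,24] → ·
    (3,3)@(7, 7): e=[-2,-6,36] → ·
    (4,3)@(9, 7): e=[-10,-2,40] → ·
  covered (4 px):
    · · · · · · ·
    · · · · █ █ ·
    · · · █ █ · ·
    · · · · · · ·
    · · · · · · ·
T1:
  2·area = 76
  edge (4, 0)→(12, 4): d=(8,4) inclusive
  edge (12, 4)→(5, 10): d=(-7,6) inclusive
  edge (5, 10)→(4, 0): d=(-1,-10) inclusive
    (2,0)@(5, 1): e=[4,63,9] → █
    (3,0)@(7, 1): e=[-4,51,29] → ·
    (2,1)@(5, 3): e=[20,49,7] → █
    (3,1)@(7, 3): e=[12,37,27] → █
    (4,1)@(9, 3): e=[4,25,47] → █
    (5,1)@(11, 3): e=[-4,13,67] → ·
    (2,2)@(5, 5): e=[36,35,5] → █
    (5,2)@(11, 5): e=[12,-1,65] → ·
    (2,3)@(5, 7): e=[52,21,3] → █
    (4,3)@(9, 7): e=[36,-3,43] → ·
    (2,4)@(5, 9): e=[68,7,1] → █
    (3,4)@(7, 9): e=[60,-5,21] → ·
  covered (10 px):
    · · █ · · · ·
    · · █ █ █ · ·
    · · █ █ █ · ·
    · · █ █ · · ·
    · · █ · · · ·
T2:
  2·area = 8  (B↔C swapped to make it positive)
  edge (8, 4)→(12, 6): d=(4,2) inclusive
  edge (12, 6)→(8, 6): d=(-4,0) inclusive
  edge (8, 6)→(8, 4): d=(0,-2) inclusive
    (4,2)@(9, 5): e=[2,4,2] → █
    (5,2)@(11, 5): e=[-2,4,6] → ·
    (4,3)@(9, 7): e=[10,-4,2] → ·
  covered (1 px):
    · · · · · · ·
    · · · · · · ·
    · · · · █ · ·
    · · · · · · ·
    · · · · · · ·

Answer: [[4,1],[5,1],[3,2],[4,2]]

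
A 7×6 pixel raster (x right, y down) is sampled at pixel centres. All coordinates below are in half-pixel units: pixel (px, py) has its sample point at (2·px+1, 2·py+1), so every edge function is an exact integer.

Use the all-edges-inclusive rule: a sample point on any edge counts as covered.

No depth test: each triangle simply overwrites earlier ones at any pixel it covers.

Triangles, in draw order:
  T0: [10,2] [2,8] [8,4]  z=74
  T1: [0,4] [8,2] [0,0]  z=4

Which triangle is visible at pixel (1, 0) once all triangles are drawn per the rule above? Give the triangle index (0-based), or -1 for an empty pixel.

T0:
  2·area = 4  (B↔C swapped to make it positive)
  edge (10, 2)→(8, 4): d=(-2,2) inclusive
  edge (8, 4)→(2, 8): d=(-6,4) inclusive
  edge (2, 8)→(10, 2): d=(8,-6) inclusive
    (5,0)@(11, 1): e=[0,6,-2] → ·  [on edge]
    (4,1)@(9, 3): e=[0,2,2] → #  [on edge]
    (5,1)@(11, 3): e=[-4,-6,14] → ·
    (3,2)@(7, 5): e=[0,-2,6] → ·  [on edge]
    (4,2)@(9, 5): e=[-4,-10,18] → ·
    (2,3)@(5, 7): e=[0,-6,10] → ·  [on edge]
    (1,4)@(3, 9): e=[0,-10,14] → ·  [on edge]
    (0,5)@(1, 11): e=[0,-14,18] → ·  [on edge]
  covered (1 px):
    · · · · · · ·
    · · · · # · ·
    · · · · · · ·
    · · · · · · ·
    · · · · · · ·
    · · · · · · ·
T1:
  2·area = 32  (B↔C swapped to make it positive)
  edge (0, 4)→(0, 0): d=(0,-4) inclusive
  edge (0, 0)→(8, 2): d=(8,2) inclusive
  edge (8, 2)→(0, 4): d=(-8,2) inclusive
    (0,0)@(1, 1): e=[4,6,22] → #
    (1,0)@(3, 1): e=[12,2,18] → #
    (2,0)@(5, 1): e=[20,-2,14] → ·
    (0,1)@(1, 3): e=[4,22,6] → #
    (2,1)@(5, 3): e=[20,14,-2] → ·
    (0,2)@(1, 5): e=[4,38,-10] → ·
    (1,2)@(3, 5): e=[12,34,-14] → ·
  covered (4 px):
    # # · · · · ·
    # # · · · · ·
    · · · · · · ·
    · · · · · · ·
    · · · · · · ·
    · · · · · · ·

Z-buffer (winner per pixel, '.' = empty):
  1 1 . . . . .
  1 1 . . 0 . .
  . . . . . . .
  . . . . . . .
  . . . . . . .
  . . . . . . .

Answer: 1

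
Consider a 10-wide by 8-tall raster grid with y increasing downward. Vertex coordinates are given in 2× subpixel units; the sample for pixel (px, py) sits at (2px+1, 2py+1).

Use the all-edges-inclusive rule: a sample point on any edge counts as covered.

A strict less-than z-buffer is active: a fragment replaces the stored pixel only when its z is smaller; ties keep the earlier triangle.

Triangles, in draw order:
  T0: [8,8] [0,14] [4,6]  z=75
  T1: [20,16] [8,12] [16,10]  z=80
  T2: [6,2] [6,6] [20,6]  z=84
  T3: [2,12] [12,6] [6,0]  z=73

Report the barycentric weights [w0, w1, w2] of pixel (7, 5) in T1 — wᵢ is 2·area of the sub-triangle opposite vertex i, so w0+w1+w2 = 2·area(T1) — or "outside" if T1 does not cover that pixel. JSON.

T0:
  2·area = 40
  edge (8, 8)→(0, 14): d=(-8,6) inclusive
  edge (0, 14)→(4, 6): d=(4,-8) inclusive
  edge (4, 6)→(8, 8): d=(4,2) inclusive
    (2,3)@(5, 7): e=[26,12,2] → #
    (3,3)@(7, 7): e=[14,28,-2] → ·
    (1,4)@(3, 9): e=[22,4,14] → #
    (3,4)@(7, 9): e=[-2,36,6] → ·
    (1,5)@(3, 11): e=[6,12,22] → #
    (2,5)@(5, 11): e=[-6,28,18] → ·
    (0,6)@(1, 13): e=[2,4,34] → #
    (1,6)@(3, 13): e=[-10,20,30] → ·
    (0,7)@(1, 15): e=[-14,12,42] → ·
  covered (5 px):
    · · · · · · · · · ·
    · · · · · · · · · ·
    · · · · · · · · · ·
    · · # · · · · · · ·
    · # # · · · · · · ·
    · # · · · · · · · ·
    # · · · · · · · · ·
    · · · · · · · · · ·
T1:
  2·area = 56
  edge (20, 16)→(8, 12): d=(-12,-4) inclusive
  edge (8, 12)→(16, 10): d=(8,-2) inclusive
  edge (16, 10)→(20, 16): d=(4,6) inclusive
    (2,5)@(5, 11): e=[0,-14,70] → ·  [on edge]
    (6,5)@(13, 11): e=[32,2,22] → #
    (7,5)@(15, 11): e=[40,6,10] → #
    (8,5)@(17, 11): e=[48,10,-2] → ·
    (5,6)@(11, 13): e=[0,14,42] → #  [on edge]
    (8,6)@(17, 13): e=[24,26,6] → #
    (9,6)@(19, 13): e=[32,30,-6] → ·
    (5,7)@(11, 15): e=[-24,30,50] → ·
    (6,7)@(13, 15): e=[-16,34,38] → ·
    (7,7)@(15, 15): e=[-8,38,26] → ·
    (8,7)@(17, 15): e=[0,42,14] → #  [on edge]
    (9,7)@(19, 15): e=[8,46,2] → #
  covered (8 px):
    · · · · · · · · · ·
    · · · · · · · · · ·
    · · · · · · · · · ·
    · · · · · · · · · ·
    · · · · · · · · · ·
    · · · · · · # # · ·
    · · · · · # # # # ·
    · · · · · · · · # #
T2:
  2·area = 56  (B↔C swapped to make it positive)
  edge (6, 2)→(20, 6): d=(14,4) inclusive
  edge (20, 6)→(6, 6): d=(-14,0) inclusive
  edge (6, 6)→(6, 2): d=(0,-4) inclusive
    (3,1)@(7, 3): e=[10,42,4] → #
    (4,1)@(9, 3): e=[2,42,12] → #
    (5,1)@(11, 3): e=[-6,42,20] → ·
    (3,2)@(7, 5): e=[38,14,4] → #
    (5,2)@(11, 5): e=[22,14,20] → #
    (6,2)@(13, 5): e=[14,14,28] → #
    (7,2)@(15, 5): e=[6,14,36] → #
    (8,2)@(17, 5): e=[-2,14,44] → ·
    (3,3)@(7, 7): e=[66,-14,4] → ·
    (4,3)@(9, 7): e=[58,-14,12] → ·
    (5,3)@(11, 7): e=[50,-14,20] → ·
    (6,3)@(13, 7): e=[42,-14,28] → ·
  covered (7 px):
    · · · · · · · · · ·
    · · · # # · · · · ·
    · · · # # # # # · ·
    · · · · · · · · · ·
    · · · · · · · · · ·
    · · · · · · · · · ·
    · · · · · · · · · ·
    · · · · · · · · · ·
T3:
  2·area = 96  (B↔C swapped to make it positive)
  edge (2, 12)→(6, 0): d=(4,-12) inclusive
  edge (6, 0)→(12, 6): d=(6,6) inclusive
  edge (12, 6)→(2, 12): d=(-10,6) inclusive
    (3,0)@(7, 1): e=[16,0,80] → #  [on edge]
    (4,0)@(9, 1): e=[40,-12,68] → ·
    (2,1)@(5, 3): e=[0,24,72] → #  [on edge]
    (4,1)@(9, 3): e=[48,0,48] → #  [on edge]
    (5,1)@(11, 3): e=[72,-12,36] → ·
    (8,1)@(17, 3): e=[144,-48,0] → ·  [on edge]
    (2,2)@(5, 5): e=[8,36,52] → #
    (5,2)@(11, 5): e=[80,0,16] → #  [on edge]
    (6,2)@(13, 5): e=[104,-12,4] → ·
    (2,3)@(5, 7): e=[16,48,32] → #
    (5,3)@(11, 7): e=[88,12,-4] → ·
    (6,3)@(13, 7): e=[112,0,-16] → ·  [on edge]
    (1,4)@(3, 9): e=[0,72,24] → #  [on edge]
    (3,4)@(7, 9): e=[48,48,0] → #  [on edge]
    (7,4)@(15, 9): e=[144,0,-48] → ·  [on edge]
    (8,5)@(17, 11): e=[176,0,-80] → ·  [on edge]
    (9,6)@(19, 13): e=[208,0,-112] → ·  [on edge]
    (0,7)@(1, 15): e=[0,120,-24] → ·  [on edge]
  covered (15 px):
    · · · # · · · · · ·
    · · # # # · · · · ·
    · · # # # # · · · ·
    · · # # # · · · · ·
    · # # # · · · · · ·
    · # · · · · · · · ·
    · · · · · · · · · ·
    · · · · · · · · · ·

Final: [6,10,40]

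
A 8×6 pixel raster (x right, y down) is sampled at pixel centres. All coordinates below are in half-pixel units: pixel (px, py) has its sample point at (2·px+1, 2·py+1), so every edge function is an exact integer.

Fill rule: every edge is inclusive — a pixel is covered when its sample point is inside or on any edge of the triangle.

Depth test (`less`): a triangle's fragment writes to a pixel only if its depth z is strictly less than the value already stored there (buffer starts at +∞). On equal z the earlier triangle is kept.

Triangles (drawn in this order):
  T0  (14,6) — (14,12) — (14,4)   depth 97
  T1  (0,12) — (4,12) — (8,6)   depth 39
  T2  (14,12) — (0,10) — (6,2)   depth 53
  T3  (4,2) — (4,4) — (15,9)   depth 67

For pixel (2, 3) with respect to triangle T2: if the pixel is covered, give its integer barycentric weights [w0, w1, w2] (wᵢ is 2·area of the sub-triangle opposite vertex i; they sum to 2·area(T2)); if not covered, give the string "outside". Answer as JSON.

T0:
  degenerate (2·area = 0) — covers nothing
T1:
  2·area = 24  (B↔C swapped to make it positive)
  edge (0, 12)→(8, 6): d=(8,-6) inclusive
  edge (8, 6)→(4, 12): d=(-4,6) inclusive
  edge (4, 12)→(0, 12): d=(-4,0) inclusive
    (3,3)@(7, 7): e=[2,2,20] → █
    (4,3)@(9, 7): e=[14,-10,20] → ·
    (2,4)@(5, 9): e=[6,6,12] → █
    (3,4)@(7, 9): e=[18,-6,12] → ·
    (1,5)@(3, 11): e=[10,10,4] → █
    (2,5)@(5, 11): e=[22,-2,4] → ·
  covered (3 px):
    · · · · · · · ·
    · · · · · · · ·
    · · · · · · · ·
    · · · █ · · · ·
    · · █ · · · · ·
    · █ · · · · · ·
T2:
  2·area = 124
  edge (14, 12)→(0, 10): d=(-14,-2) inclusive
  edge (0, 10)→(6, 2): d=(6,-8) inclusive
  edge (6, 2)→(14, 12): d=(8,10) inclusive
    (2,2)@(5, 5): e=[80,10,34] → █
    (3,2)@(7, 5): e=[84,26,14] → █
    (4,2)@(9, 5): e=[88,42,-6] → ·
    (1,3)@(3, 7): e=[48,6,70] → █
    (4,3)@(9, 7): e=[60,54,10] → █
    (5,3)@(11, 7): e=[64,70,-10] → ·
    (0,4)@(1, 9): e=[16,2,106] → █
    (5,4)@(11, 9): e=[36,82,6] → █
    (6,4)@(13, 9): e=[40,98,-14] → ·
    (0,5)@(1, 11): e=[-12,14,122] → ·
    (1,5)@(3, 11): e=[-8,30,102] → ·
    (2,5)@(5, 11): e=[-4,46,82] → ·
    (3,5)@(7, 11): e=[0,62,62] → █  [on edge]
  covered (16 px):
    · · · · · · · ·
    · · · · · · · ·
    · · █ █ · · · ·
    · █ █ █ █ · · ·
    █ █ █ █ █ █ · ·
    · · · █ █ █ █ ·
T3:
  2·area = 22  (B↔C swapped to make it positive)
  edge (4, 2)→(15, 9): d=(11,7) inclusive
  edge (15, 9)→(4, 4): d=(-11,-5) inclusive
  edge (4, 4)→(4, 2): d=(0,-2) inclusive
    (2,1)@(5, 3): e=[4,16,2] → █
    (3,1)@(7, 3): e=[-10,26,6] → ·
    (2,2)@(5, 5): e=[26,-6,2] → ·
    (3,2)@(7, 5): e=[12,4,6] → █
    (4,2)@(9, 5): e=[-2,14,10] → ·
    (3,3)@(7, 7): e=[34,-18,6] → ·
    (5,3)@(11, 7): e=[6,2,14] → █
    (6,3)@(13, 7): e=[-8,12,18] → ·
    (5,4)@(11, 9): e=[28,-20,14] → ·
    (7,4)@(15, 9): e=[0,0,22] → █  [on edge]
    (7,5)@(15, 11): e=[22,-22,22] → ·
  covered (4 px):
    · · · · · · · ·
    · · █ · · · · ·
    · · · █ · · · ·
    · · · · · █ · ·
    · · · · · · · █
    · · · · · · · ·

Answer: [22,50,52]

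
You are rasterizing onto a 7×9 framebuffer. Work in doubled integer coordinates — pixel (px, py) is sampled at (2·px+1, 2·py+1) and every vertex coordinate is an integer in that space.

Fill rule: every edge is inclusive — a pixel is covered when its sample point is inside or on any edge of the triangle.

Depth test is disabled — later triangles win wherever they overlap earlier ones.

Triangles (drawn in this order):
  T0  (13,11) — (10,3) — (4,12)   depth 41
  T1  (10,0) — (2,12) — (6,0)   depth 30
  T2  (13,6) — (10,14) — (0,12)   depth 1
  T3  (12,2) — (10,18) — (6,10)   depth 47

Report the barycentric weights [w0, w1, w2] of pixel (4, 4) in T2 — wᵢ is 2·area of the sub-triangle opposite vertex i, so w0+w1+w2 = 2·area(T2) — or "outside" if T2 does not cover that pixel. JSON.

T0:
  2·area = 75  (B↔C swapped to make it positive)
  edge (13, 11)→(4, 12): d=(-9,1) inclusive
  edge (4, 12)→(10, 3): d=(6,-9) inclusive
  edge (10, 3)→(13, 11): d=(3,8) inclusive
    (4,2)@(9, 5): e=[58,3,14] → █
    (5,2)@(11, 5): e=[56,21,-2] → ·
    (4,3)@(9, 7): e=[40,15,20] → █
    (5,3)@(11, 7): e=[38,33,4] → █
    (6,3)@(13, 7): e=[36,51,-12] → ·
    (3,4)@(7, 9): e=[24,9,42] → █
    (6,4)@(13, 9): e=[18,63,-6] → ·
    (2,5)@(5, 11): e=[8,3,64] → █
    (6,5)@(13, 11): e=[0,75,0] → █  [on edge]
    (2,6)@(5, 13): e=[-10,15,70] → ·
    (3,6)@(7, 13): e=[-12,33,54] → ·
    (4,6)@(9, 13): e=[-14,51,38] → ·
  covered (11 px):
    · · · · · · ·
    · · · · · · ·
    · · · · █ · ·
    · · · · █ █ ·
    · · · █ █ █ ·
    · · █ █ █ █ █
    · · · · · · ·
    · · · · · · ·
    · · · · · · ·
T1:
  2·area = 48
  edge (10, 0)→(2, 12): d=(-8,12) inclusive
  edge (2, 12)→(6, 0): d=(4,-12) inclusive
  edge (6, 0)→(10, 0): d=(4,0) inclusive
    (3,0)@(7, 1): e=[28,16,4] → █
    (4,0)@(9, 1): e=[4,40,4] → █
    (5,0)@(11, 1): e=[-20,64,4] → ·
    (2,1)@(5, 3): e=[36,0,12] → █  [on edge]
    (4,1)@(9, 3): e=[-12,48,12] → ·
    (2,2)@(5, 5): e=[20,8,20] → █
    (3,2)@(7, 5): e=[-4,32,20] → ·
    (2,3)@(5, 7): e=[4,16,28] → █
    (3,3)@(7, 7): e=[-20,40,28] → ·
    (1,4)@(3, 9): e=[12,0,36] → █  [on edge]
    (2,4)@(5, 9): e=[-12,24,36] → ·
    (1,5)@(3, 11): e=[-4,8,44] → ·
    (0,7)@(1, 15): e=[-12,0,60] → ·  [on edge]
  covered (7 px):
    · · · █ █ · ·
    · · █ █ · · ·
    · · █ · · · ·
    · · █ · · · ·
    · █ · · · · ·
    · · · · · · ·
    · · · · · · ·
    · · · · · · ·
    · · · · · · ·
T2:
  2·area = 86
  edge (13, 6)→(10, 14): d=(-3,8) inclusive
  edge (10, 14)→(0, 12): d=(-10,-2) inclusive
  edge (0, 12)→(13, 6): d=(13,-6) inclusive
    (5,3)@(11, 7): e=[13,72,1] → █
    (6,3)@(13, 7): e=[-3,76,13] → ·
    (3,4)@(7, 9): e=[39,44,3] → █
    (4,4)@(9, 9): e=[23,48,15] → █
    (6,4)@(13, 9): e=[-9,56,39] → ·
    (1,5)@(3, 11): e=[65,16,5] → █
    (2,5)@(5, 11): e=[49,20,17] → █
    (6,5)@(13, 11): e=[-15,36,65] → ·
    (1,6)@(3, 13): e=[59,-4,31] → ·
    (2,6)@(5, 13): e=[43,0,43] → █  [on edge]
    (5,6)@(11, 13): e=[-5,12,79] → ·
    (2,7)@(5, 15): e=[37,-20,69] → ·
  covered (12 px):
    · · · · · · ·
    · · · · · · ·
    · · · · · · ·
    · · · · · █ ·
    · · · █ █ █ ·
    · █ █ █ █ █ ·
    · · █ █ █ · ·
    · · · · · · ·
    · · · · · · ·
T3:
  2·area = 80
  edge (12, 2)→(10, 18): d=(-2,16) inclusive
  edge (10, 18)→(6, 10): d=(-4,-8) inclusive
  edge (6, 10)→(12, 2): d=(6,-8) inclusive
    (5,2)@(11, 5): e=[10,60,10] → █
    (6,2)@(13, 5): e=[-22,76,26] → ·
    (4,3)@(9, 7): e=[38,36,6] → █
    (6,3)@(13, 7): e=[-26,68,38] → ·
    (3,4)@(7, 9): e=[66,12,2] → █
    (6,4)@(13, 9): e=[-30,60,50] → ·
    (3,5)@(7, 11): e=[62,4,14] → █
    (5,5)@(11, 11): e=[-2,36,46] → ·
    (3,6)@(7, 13): e=[58,-4,26] → ·
    (4,6)@(9, 13): e=[26,12,42] → █
    (5,6)@(11, 13): e=[-6,28,58] → ·
    (4,7)@(9, 15): e=[22,4,54] → █
  covered (10 px):
    · · · · · · ·
    · · · · · · ·
    · · · · · █ ·
    · · · · █ █ ·
    · · · █ █ █ ·
    · · · █ █ · ·
    · · · · █ · ·
    · · · · █ · ·
    · · · · · · ·

Final: [48,15,23]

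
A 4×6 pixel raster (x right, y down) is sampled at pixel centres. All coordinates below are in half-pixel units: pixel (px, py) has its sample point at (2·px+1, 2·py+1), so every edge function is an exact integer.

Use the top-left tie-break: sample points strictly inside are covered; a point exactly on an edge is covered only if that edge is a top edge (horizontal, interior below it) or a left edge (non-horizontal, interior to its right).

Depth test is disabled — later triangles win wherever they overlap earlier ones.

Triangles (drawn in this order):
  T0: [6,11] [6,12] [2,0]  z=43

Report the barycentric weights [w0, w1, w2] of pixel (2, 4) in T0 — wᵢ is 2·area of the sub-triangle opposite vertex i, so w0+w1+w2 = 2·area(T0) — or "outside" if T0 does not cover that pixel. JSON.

T0:
  2·area = 4
  edge (6, 11)→(6, 12): d=(0,1) right/bottom  bias=-1
  edge (6, 12)→(2, 0): d=(-4,-12) top-left  bias=+0
  edge (2, 0)→(6, 11): d=(4,11) right/bottom  bias=-1
    (1,1)@(3, 3): e=[3,0,1] → X  [on edge]
    (2,1)@(5, 3): e=[1,24,-21] → .
    (1,2)@(3, 5): e=[3,-8,9] → .
    (2,4)@(5, 9): e=[1,0,3] → X  [on edge]
    (3,4)@(7, 9): e=[-1,24,-19] → .
    (2,5)@(5, 11): e=[1,-8,11] → .
  covered (2 px):
    . . . .
    . X . .
    . . . .
    . . . .
    . . X .
    . . . .

Result: [0,3,1]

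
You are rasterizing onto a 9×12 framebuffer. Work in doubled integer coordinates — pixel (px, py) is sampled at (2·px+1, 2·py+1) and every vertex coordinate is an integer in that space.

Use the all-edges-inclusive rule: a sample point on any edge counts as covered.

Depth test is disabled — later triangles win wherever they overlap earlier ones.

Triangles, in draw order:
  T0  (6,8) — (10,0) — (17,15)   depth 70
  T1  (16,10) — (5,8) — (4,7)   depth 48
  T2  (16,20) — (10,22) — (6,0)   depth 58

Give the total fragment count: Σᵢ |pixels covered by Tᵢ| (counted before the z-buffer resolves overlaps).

T0:
  2·area = 116
  edge (6, 8)→(10, 0): d=(4,-8) inclusive
  edge (10, 0)→(17, 15): d=(7,15) inclusive
  edge (17, 15)→(6, 8): d=(-11,-7) inclusive
    (4,1)@(9, 3): e=[4,36,76] → #
    (5,1)@(11, 3): e=[20,6,90] → #
    (6,1)@(13, 3): e=[36,-24,104] → ·
    (4,2)@(9, 5): e=[12,50,54] → #
    (6,2)@(13, 5): e=[44,-10,82] → ·
    (3,3)@(7, 7): e=[4,94,18] → #
    (6,3)@(13, 7): e=[52,4,60] → #
    (7,3)@(15, 7): e=[68,-26,74] → ·
    (3,4)@(7, 9): e=[12,108,-4] → ·
    (4,4)@(9, 9): e=[28,78,10] → #
    (7,4)@(15, 9): e=[76,-12,52] → ·
    (4,5)@(9, 11): e=[36,92,-12] → ·
    (8,7)@(17, 15): e=[116,0,0] → #  [on edge]
  covered (16 px):
    · · · · · · · · ·
    · · · · # # · · ·
    · · · · # # · · ·
    · · · # # # # · ·
    · · · · # # # · ·
    · · · · · # # # ·
    · · · · · · · # ·
    · · · · · · · · #
    · · · · · · · · ·
    · · · · · · · · ·
    · · · · · · · · ·
    · · · · · · · · ·
T1:
  2·area = 9
  edge (16, 10)→(5, 8): d=(-11,-2) inclusive
  edge (5, 8)→(4, 7): d=(-1,-1) inclusive
  edge (4, 7)→(16, 10): d=(12,3) inclusive
    (5,4)@(11, 9): e=[1,5,3] → #
    (6,4)@(13, 9): e=[5,7,-3] → ·
    (5,5)@(11, 11): e=[-21,3,27] → ·
  covered (1 px):
    · · · · · · · · ·
    · · · · · · · · ·
    · · · · · · · · ·
    · · · · · · · · ·
    · · · · · # · · ·
    · · · · · · · · ·
    · · · · · · · · ·
    · · · · · · · · ·
    · · · · · · · · ·
    · · · · · · · · ·
    · · · · · · · · ·
    · · · · · · · · ·
T2:
  2·area = 140
  edge (16, 20)→(10, 22): d=(-6,2) inclusive
  edge (10, 22)→(6, 0): d=(-4,-22) inclusive
  edge (6, 0)→(16, 20): d=(10,20) inclusive
    (3,1)@(7, 3): e=[120,10,10] → #
    (4,1)@(9, 3): e=[116,54,-30] → ·
    (3,2)@(7, 5): e=[108,2,30] → #
    (4,2)@(9, 5): e=[104,46,-10] → ·
    (3,3)@(7, 7): e=[96,-6,50] → ·
    (4,3)@(9, 7): e=[92,38,10] → #
    (5,3)@(11, 7): e=[88,82,-30] → ·
    (4,4)@(9, 9): e=[80,30,30] → #
    (5,4)@(11, 9): e=[76,74,-10] → ·
    (4,5)@(9, 11): e=[68,22,50] → #
    (5,5)@(11, 11): e=[64,66,10] → #
    (6,5)@(13, 11): e=[60,110,-30] → ·
    (6,10)@(13, 21): e=[0,70,70] → #  [on edge]
    (3,11)@(7, 23): e=[0,-70,210] → ·  [on edge]
  covered (18 px):
    · · · · · · · · ·
    · · · # · · · · ·
    · · · # · · · · ·
    · · · · # · · · ·
    · · · · # · · · ·
    · · · · # # · · ·
    · · · · # # · · ·
    · · · · # # # · ·
    · · · · · # # · ·
    · · · · · # # # ·
    · · · · · # # · ·
    · · · · · · · · ·

Answer: 35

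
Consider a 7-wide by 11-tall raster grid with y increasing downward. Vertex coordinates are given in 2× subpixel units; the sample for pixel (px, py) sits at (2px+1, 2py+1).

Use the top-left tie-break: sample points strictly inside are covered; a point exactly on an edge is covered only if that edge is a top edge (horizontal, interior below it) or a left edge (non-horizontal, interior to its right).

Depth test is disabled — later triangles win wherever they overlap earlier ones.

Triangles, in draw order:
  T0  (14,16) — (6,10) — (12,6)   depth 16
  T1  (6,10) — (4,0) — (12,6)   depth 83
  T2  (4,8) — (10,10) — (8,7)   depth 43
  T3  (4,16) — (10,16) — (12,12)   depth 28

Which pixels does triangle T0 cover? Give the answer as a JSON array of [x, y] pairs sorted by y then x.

T0:
  2·area = 68
  edge (14, 16)→(6, 10): d=(-8,-6) top-left  bias=+0
  edge (6, 10)→(12, 6): d=(6,-4) top-left  bias=+0
  edge (12, 6)→(14, 16): d=(2,10) right/bottom  bias=-1
    (5,0)@(11, 1): e=[102,-34,0] → .  [on edge]
    (5,3)@(11, 7): e=[54,2,12] → X
    (6,3)@(13, 7): e=[66,10,-8] → .
    (4,4)@(9, 9): e=[26,6,36] → X
    (6,4)@(13, 9): e=[50,22,-4] → .
    (4,5)@(9, 11): e=[10,18,40] → X
    (6,5)@(13, 11): e=[34,34,0] → .  [on edge]
    (4,6)@(9, 13): e=[-6,30,44] → .
    (5,6)@(11, 13): e=[6,38,24] → X
    (6,6)@(13, 13): e=[18,46,4] → X
    (5,7)@(11, 15): e=[-10,50,28] → .
    (6,7)@(13, 15): e=[2,58,8] → X
  covered (8 px):
    . . . . . . .
    . . . . . . .
    . . . . . . .
    . . . . . X .
    . . . . X X .
    . . . . X X .
    . . . . . X X
    . . . . . . X
    . . . . . . .
    . . . . . . .
    . . . . . . .
T1:
  2·area = 68
  edge (6, 10)→(4, 0): d=(-2,-10) top-left  bias=+0
  edge (4, 0)→(12, 6): d=(8,6) right/bottom  bias=-1
  edge (12, 6)→(6, 10): d=(-6,4) right/bottom  bias=-1
    (2,0)@(5, 1): e=[8,2,58] → X
    (3,0)@(7, 1): e=[28,-10,50] → .
    (2,1)@(5, 3): e=[4,18,46] → X
    (3,1)@(7, 3): e=[24,6,38] → X
    (4,1)@(9, 3): e=[44,-6,30] → .
    (2,2)@(5, 5): e=[0,34,34] → X  [on edge]
    (4,2)@(9, 5): e=[40,10,18] → X
    (5,2)@(11, 5): e=[60,-2,10] → .
    (2,3)@(5, 7): e=[-4,50,22] → .
    (3,3)@(7, 7): e=[16,38,14] → X
    (5,3)@(11, 7): e=[56,14,-2] → .
    (3,4)@(7, 9): e=[12,54,2] → X
    (3,7)@(7, 15): e=[0,102,-34] → .  [on edge]
  covered (9 px):
    . . X . . . .
    . . X X . . .
    . . X X X . .
    . . . X X . .
    . . . X . . .
    . . . . . . .
    . . . . . . .
    . . . . . . .
    . . . . . . .
    . . . . . . .
    . . . . . . .
T2:
  2·area = 14  (B↔C swapped to make it positive)
  edge (4, 8)→(8, 7): d=(4,-1) top-left  bias=+0
  edge (8, 7)→(10, 10): d=(2,3) right/bottom  bias=-1
  edge (10, 10)→(4, 8): d=(-6,-2) top-left  bias=+0
    (0,3)@(1, 7): e=[-7,21,0] → .  [on edge]
    (3,4)@(7, 9): e=[7,7,0] → X  [on edge]
    (4,4)@(9, 9): e=[9,1,4] → X
    (5,4)@(11, 9): e=[11,-5,8] → .
    (3,5)@(7, 11): e=[15,11,-12] → .
    (4,5)@(9, 11): e=[17,5,-8] → .
    (6,5)@(13, 11): e=[21,-7,0] → .  [on edge]
  covered (2 px):
    . . . . . . .
    . . . . . . .
    . . . . . . .
    . . . . . . .
    . . . X X . .
    . . . . . . .
    . . . . . . .
    . . . . . . .
    . . . . . . .
    . . . . . . .
    . . . . . . .
T3:
  2·area = 24  (B↔C swapped to make it positive)
  edge (4, 16)→(12, 12): d=(8,-4) top-left  bias=+0
  edge (12, 12)→(10, 16): d=(-2,4) right/bottom  bias=-1
  edge (10, 16)→(4, 16): d=(-6,0) right/bottom  bias=-1
    (5,6)@(11, 13): e=[4,2,18] → X
    (6,6)@(13, 13): e=[12,-6,18] → .
    (3,7)@(7, 15): e=[4,14,6] → X
    (4,7)@(9, 15): e=[12,6,6] → X
    (5,7)@(11, 15): e=[20,-2,6] → .
    (3,8)@(7, 17): e=[20,10,-6] → .
    (4,8)@(9, 17): e=[28,2,-6] → .
  covered (3 px):
    . . . . . . .
    . . . . . . .
    . . . . . . .
    . . . . . . .
    . . . . . . .
    . . . . . . .
    . . . . . X .
    . . . X X . .
    . . . . . . .
    . . . . . . .
    . . . . . . .

Result: [[5,3],[4,4],[5,4],[4,5],[5,5],[5,6],[6,6],[6,7]]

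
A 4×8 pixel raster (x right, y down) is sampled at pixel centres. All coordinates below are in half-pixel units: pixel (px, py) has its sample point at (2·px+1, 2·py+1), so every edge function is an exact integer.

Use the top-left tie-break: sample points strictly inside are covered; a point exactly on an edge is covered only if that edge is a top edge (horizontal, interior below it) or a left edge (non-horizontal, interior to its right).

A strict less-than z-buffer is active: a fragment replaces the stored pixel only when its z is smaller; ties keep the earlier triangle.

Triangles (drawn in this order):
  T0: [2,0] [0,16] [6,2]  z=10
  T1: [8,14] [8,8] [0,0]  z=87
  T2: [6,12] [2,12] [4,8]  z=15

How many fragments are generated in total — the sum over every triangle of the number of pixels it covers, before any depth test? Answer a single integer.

T0:
  2·area = 68  (B↔C swapped to make it positive)
  edge (2, 0)→(6, 2): d=(4,2) right/bottom  bias=-1
  edge (6, 2)→(0, 16): d=(-6,14) right/bottom  bias=-1
  edge (0, 16)→(2, 0): d=(2,-16) top-left  bias=+0
    (1,0)@(3, 1): e=[2,48,18] → █
    (2,0)@(5, 1): e=[-2,20,50] → ·
    (1,1)@(3, 3): e=[10,36,22] → █
    (2,1)@(5, 3): e=[6,8,54] → █
    (3,1)@(7, 3): e=[2,-20,86] → ·
    (1,2)@(3, 5): e=[18,24,26] → █
    (2,2)@(5, 5): e=[14,-4,58] → ·
    (1,3)@(3, 7): e=[26,12,30] → █
    (2,3)@(5, 7): e=[22,-16,62] → ·
    (0,4)@(1, 9): e=[38,28,2] → █
    (1,4)@(3, 9): e=[34,0,34] → ·  [on edge]
    (0,5)@(1, 11): e=[46,16,6] → █
  covered (8 px):
    · █ · ·
    · █ █ ·
    · █ · ·
    · █ · ·
    █ · · ·
    █ · · ·
    █ · · ·
    · · · ·
T1:
  2·area = 48  (B↔C swapped to make it positive)
  edge (8, 14)→(0, 0): d=(-8,-14) top-left  bias=+0
  edge (0, 0)→(8, 8): d=(8,8) right/bottom  bias=-1
  edge (8, 8)→(8, 14): d=(0,6) right/bottom  bias=-1
    (0,0)@(1, 1): e=[6,0,42] → ·  [on edge]
    (1,1)@(3, 3): e=[18,0,30] → ·  [on edge]
    (1,2)@(3, 5): e=[2,16,30] → █
    (2,2)@(5, 5): e=[30,0,18] → ·  [on edge]
    (1,3)@(3, 7): e=[-14,32,30] → ·
    (2,3)@(5, 7): e=[14,16,18] → █
    (3,3)@(7, 7): e=[42,0,6] → ·  [on edge]
    (2,4)@(5, 9): e=[-2,32,18] → ·
    (3,4)@(7, 9): e=[26,16,6] → █
    (3,5)@(7, 11): e=[10,32,6] → █
    (3,6)@(7, 13): e=[-6,48,6] → ·
  covered (4 px):
    · · · ·
    · · · ·
    · █ · ·
    · · █ ·
    · · · █
    · · · █
    · · · ·
    · · · ·
T2:
  2·area = 16
  edge (6, 12)→(2, 12): d=(-4,0) right/bottom  bias=-1
  edge (2, 12)→(4, 8): d=(2,-4) top-left  bias=+0
  edge (4, 8)→(6, 12): d=(2,4) right/bottom  bias=-1
    (1,5)@(3, 11): e=[4,2,10] → █
    (2,5)@(5, 11): e=[4,10,2] → █
    (3,5)@(7, 11): e=[4,18,-6] → ·
    (1,6)@(3, 13): e=[-4,6,14] → ·
    (2,6)@(5, 13): e=[-4,14,6] → ·
  covered (2 px):
    · · · ·
    · · · ·
    · · · ·
    · · · ·
    · · · ·
    · █ █ ·
    · · · ·
    · · · ·

Result: 14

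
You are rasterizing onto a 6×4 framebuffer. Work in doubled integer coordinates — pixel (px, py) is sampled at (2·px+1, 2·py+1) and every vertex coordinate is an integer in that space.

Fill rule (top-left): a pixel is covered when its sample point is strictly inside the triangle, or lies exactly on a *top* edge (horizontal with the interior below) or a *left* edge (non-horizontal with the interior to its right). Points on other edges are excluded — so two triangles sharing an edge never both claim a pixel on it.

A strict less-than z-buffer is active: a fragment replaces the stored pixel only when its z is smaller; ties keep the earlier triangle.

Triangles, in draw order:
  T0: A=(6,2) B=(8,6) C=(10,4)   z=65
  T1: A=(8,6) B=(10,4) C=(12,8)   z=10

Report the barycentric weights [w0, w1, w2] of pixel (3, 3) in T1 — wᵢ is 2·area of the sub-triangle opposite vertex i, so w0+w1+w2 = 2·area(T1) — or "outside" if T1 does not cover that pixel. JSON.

T0:
  2·area = 12  (B↔C swapped to make it positive)
  edge (6, 2)→(10, 4): d=(4,2) right/bottom  bias=-1
  edge (10, 4)→(8, 6): d=(-2,2) right/bottom  bias=-1
  edge (8, 6)→(6, 2): d=(-2,-4) top-left  bias=+0
    (3,1)@(7, 3): e=[2,8,2] → #
    (4,1)@(9, 3): e=[-2,4,10] → ·
    (5,1)@(11, 3): e=[-6,0,18] → ·  [on edge]
    (3,2)@(7, 5): e=[10,4,-2] → ·
    (4,2)@(9, 5): e=[6,0,6] → ·  [on edge]
    (3,3)@(7, 7): e=[18,0,-6] → ·  [on edge]
  covered (1 px):
    · · · · · ·
    · · · # · ·
    · · · · · ·
    · · · · · ·
T1:
  2·area = 12
  edge (8, 6)→(10, 4): d=(2,-2) top-left  bias=+0
  edge (10, 4)→(12, 8): d=(2,4) right/bottom  bias=-1
  edge (12, 8)→(8, 6): d=(-4,-2) top-left  bias=+0
    (5,1)@(11, 3): e=[0,-6,18] → ·  [on edge]
    (4,2)@(9, 5): e=[0,6,6] → #  [on edge]
    (5,2)@(11, 5): e=[4,-2,10] → ·
    (3,3)@(7, 7): e=[0,18,-6] → ·  [on edge]
    (4,3)@(9, 7): e=[4,10,-2] → ·
    (5,3)@(11, 7): e=[8,2,2] → #
  covered (2 px):
    · · · · · ·
    · · · · · ·
    · · · · # ·
    · · · · · #

Answer: "outside"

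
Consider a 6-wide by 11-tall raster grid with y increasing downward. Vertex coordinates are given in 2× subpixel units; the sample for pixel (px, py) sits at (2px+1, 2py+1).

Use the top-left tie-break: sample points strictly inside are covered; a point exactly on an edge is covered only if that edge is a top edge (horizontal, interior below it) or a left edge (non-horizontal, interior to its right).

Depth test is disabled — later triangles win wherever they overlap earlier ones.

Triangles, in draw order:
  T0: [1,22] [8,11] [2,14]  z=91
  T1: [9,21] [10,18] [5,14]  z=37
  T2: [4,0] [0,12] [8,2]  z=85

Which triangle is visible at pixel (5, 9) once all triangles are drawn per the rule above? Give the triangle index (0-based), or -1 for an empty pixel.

T0:
  2·area = 45  (B↔C swapped to make it positive)
  edge (1, 22)→(2, 14): d=(1,-8) top-left  bias=+0
  edge (2, 14)→(8, 11): d=(6,-3) top-left  bias=+0
  edge (8, 11)→(1, 22): d=(-7,11) right/bottom  bias=-1
    (2,6)@(5, 13): e=[23,3,19] → #
    (3,6)@(7, 13): e=[39,9,-3] → ·
    (1,7)@(3, 15): e=[9,9,27] → #
    (3,7)@(7, 15): e=[41,21,-17] → ·
    (1,8)@(3, 17): e=[11,21,13] → #
    (2,8)@(5, 17): e=[27,27,-9] → ·
    (1,9)@(3, 19): e=[13,33,-1] → ·
  covered (4 px):
    · · · · · ·
    · · · · · ·
    · · · · · ·
    · · · · · ·
    · · · · · ·
    · · · · · ·
    · · # · · ·
    · # # · · ·
    · # · · · ·
    · · · · · ·
    · · · · · ·
T1:
  2·area = 19  (B↔C swapped to make it positive)
  edge (9, 21)→(5, 14): d=(-4,-7) top-left  bias=+0
  edge (5, 14)→(10, 18): d=(5,4) right/bottom  bias=-1
  edge (10, 18)→(9, 21): d=(-1,3) right/bottom  bias=-1
    (0,3)@(1, 7): e=[0,-19,38] → ·  [on edge]
    (5,7)@(11, 15): e=[38,-19,0] → ·  [on edge]
    (3,8)@(7, 17): e=[2,7,10] → #
    (4,8)@(9, 17): e=[16,-1,4] → ·
    (3,9)@(7, 19): e=[-6,17,8] → ·
    (4,9)@(9, 19): e=[8,9,2] → #
    (5,9)@(11, 19): e=[22,1,-4] → ·
    (4,10)@(9, 21): e=[0,19,0] → ·  [on edge]
  covered (2 px):
    · · · · · ·
    · · · · · ·
    · · · · · ·
    · · · · · ·
    · · · · · ·
    · · · · · ·
    · · · · · ·
    · · · · · ·
    · · · # · ·
    · · · · # ·
    · · · · · ·
T2:
  2·area = 56  (B↔C swapped to make it positive)
  edge (4, 0)→(8, 2): d=(4,2) right/bottom  bias=-1
  edge (8, 2)→(0, 12): d=(-8,10) right/bottom  bias=-1
  edge (0, 12)→(4, 0): d=(4,-12) top-left  bias=+0
    (2,0)@(5, 1): e=[2,38,16] → #
    (3,0)@(7, 1): e=[-2,18,40] → ·
    (1,1)@(3, 3): e=[14,42,0] → #  [on edge]
    (3,1)@(7, 3): e=[6,2,48] → #
    (4,1)@(9, 3): e=[2,-18,72] → ·
    (1,2)@(3, 5): e=[22,26,8] → #
    (3,2)@(7, 5): e=[14,-14,56] → ·
    (1,3)@(3, 7): e=[30,10,16] → #
    (2,3)@(5, 7): e=[26,-10,40] → ·
    (0,4)@(1, 9): e=[42,14,0] → #  [on edge]
    (1,4)@(3, 9): e=[38,-6,24] → ·
    (0,5)@(1, 11): e=[50,-2,8] → ·
  covered (8 px):
    · · # · · ·
    · # # # · ·
    · # # · · ·
    · # · · · ·
    # · · · · ·
    · · · · · ·
    · · · · · ·
    · · · · · ·
    · · · · · ·
    · · · · · ·
    · · · · · ·

Z-buffer (winner per pixel, '.' = empty):
  . . 2 . . .
  . 2 2 2 . .
  . 2 2 . . .
  . 2 . . . .
  2 . . . . .
  . . . . . .
  . . 0 . . .
  . 0 0 . . .
  . 0 . 1 . .
  . . . . 1 .
  . . . . . .

Answer: -1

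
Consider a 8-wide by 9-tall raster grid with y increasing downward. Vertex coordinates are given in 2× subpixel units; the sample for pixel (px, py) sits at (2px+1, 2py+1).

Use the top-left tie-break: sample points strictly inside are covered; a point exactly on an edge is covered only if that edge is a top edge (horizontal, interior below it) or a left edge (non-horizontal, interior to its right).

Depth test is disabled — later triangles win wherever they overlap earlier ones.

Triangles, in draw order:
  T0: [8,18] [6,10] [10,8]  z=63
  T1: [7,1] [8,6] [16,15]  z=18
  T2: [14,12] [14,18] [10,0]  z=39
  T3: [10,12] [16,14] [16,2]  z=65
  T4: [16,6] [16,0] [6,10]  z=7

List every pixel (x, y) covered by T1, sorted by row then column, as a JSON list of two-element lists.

T0:
  2·area = 36
  edge (8, 18)→(6, 10): d=(-2,-8) top-left  bias=+0
  edge (6, 10)→(10, 8): d=(4,-2) top-left  bias=+0
  edge (10, 8)→(8, 18): d=(-2,10) right/bottom  bias=-1
    (5,1)@(11, 3): e=[54,-18,0] → ·  [on edge]
    (4,4)@(9, 9): e=[26,2,8] → #
    (5,4)@(11, 9): e=[42,6,-12] → ·
    (3,5)@(7, 11): e=[6,6,24] → #
    (5,5)@(11, 11): e=[38,14,-16] → ·
    (3,6)@(7, 13): e=[2,14,20] → #
    (4,6)@(9, 13): e=[18,18,0] → ·  [on edge]
    (3,7)@(7, 15): e=[-2,22,16] → ·
  covered (4 px):
    · · · · · · · ·
    · · · · · · · ·
    · · · · · · · ·
    · · · · · · · ·
    · · · · # · · ·
    · · · # # · · ·
    · · · # · · · ·
    · · · · · · · ·
    · · · · · · · ·
T1:
  2·area = 31  (B↔C swapped to make it positive)
  edge (7, 1)→(16, 15): d=(9,14) right/bottom  bias=-1
  edge (16, 15)→(8, 6): d=(-8,-9) top-left  bias=+0
  edge (8, 6)→(7, 1): d=(-1,-5) top-left  bias=+0
    (3,0)@(7, 1): e=[0,31,0] → ·  [on edge]
    (4,2)@(9, 5): e=[8,17,6] → #
    (5,2)@(11, 5): e=[-20,35,16] → ·
    (4,3)@(9, 7): e=[26,1,4] → #
    (5,3)@(11, 7): e=[-2,19,14] → ·
    (4,4)@(9, 9): e=[44,-15,2] → ·
    (5,4)@(11, 9): e=[16,3,12] → #
    (6,4)@(13, 9): e=[-12,21,22] → ·
    (4,5)@(9, 11): e=[62,-31,0] → ·  [on edge]
    (5,5)@(11, 11): e=[34,-13,10] → ·
    (6,5)@(13, 11): e=[6,5,20] → #
    (7,5)@(15, 11): e=[-22,23,30] → ·
  covered (4 px):
    · · · · · · · ·
    · · · · · · · ·
    · · · · # · · ·
    · · · · # · · ·
    · · · · · # · ·
    · · · · · · # ·
    · · · · · · · ·
    · · · · · · · ·
    · · · · · · · ·
T2:
  2·area = 24
  edge (14, 12)→(14, 18): d=(0,6) right/bottom  bias=-1
  edge (14, 18)→(10, 0): d=(-4,-18) top-left  bias=+0
  edge (10, 0)→(14, 12): d=(4,12) right/bottom  bias=-1
    (5,1)@(11, 3): e=[18,6,0] → ·  [on edge]
    (6,4)@(13, 9): e=[6,18,0] → ·  [on edge]
    (6,5)@(13, 11): e=[6,10,8] → #
    (7,5)@(15, 11): e=[-6,46,-16] → ·
    (6,6)@(13, 13): e=[6,2,16] → #
    (7,6)@(15, 13): e=[-6,38,-8] → ·
    (6,7)@(13, 15): e=[6,-6,24] → ·
    (7,7)@(15, 15): e=[-6,30,0] → ·  [on edge]
  covered (2 px):
    · · · · · · · ·
    · · · · · · · ·
    · · · · · · · ·
    · · · · · · · ·
    · · · · · · · ·
    · · · · · · # ·
    · · · · · · # ·
    · · · · · · · ·
    · · · · · · · ·
T3:
  2·area = 72  (B↔C swapped to make it positive)
  edge (10, 12)→(16, 2): d=(6,-10) top-left  bias=+0
  edge (16, 2)→(16, 14): d=(0,12) right/bottom  bias=-1
  edge (16, 14)→(10, 12): d=(-6,-2) top-left  bias=+0
    (7,2)@(15, 5): e=[8,12,52] → #
    (6,3)@(13, 7): e=[0,36,36] → #  [on edge]
    (0,4)@(1, 9): e=[-108,180,0] → ·  [on edge]
    (6,4)@(13, 9): e=[12,36,24] → #
    (3,5)@(7, 11): e=[-36,108,0] → ·  [on edge]
    (5,5)@(11, 11): e=[4,60,8] → #
    (5,6)@(11, 13): e=[16,60,-4] → ·
    (6,6)@(13, 13): e=[36,36,0] → #  [on edge]
    (6,7)@(13, 15): e=[48,36,-12] → ·
    (7,7)@(15, 15): e=[68,12,-8] → ·
    (3,8)@(7, 17): e=[0,108,-36] → ·  [on edge]
  covered (10 px):
    · · · · · · · ·
    · · · · · · · ·
    · · · · · · · #
    · · · · · · # #
    · · · · · · # #
    · · · · · # # #
    · · · · · · # #
    · · · · · · · ·
    · · · · · · · ·
T4:
  2·area = 60  (B↔C swapped to make it positive)
  edge (16, 6)→(6, 10): d=(-10,4) right/bottom  bias=-1
  edge (6, 10)→(16, 0): d=(10,-10) top-left  bias=+0
  edge (16, 0)→(16, 6): d=(0,6) right/bottom  bias=-1
    (7,0)@(15, 1): e=[54,0,6] → #  [on edge]
    (6,1)@(13, 3): e=[42,0,18] → #  [on edge]
    (5,2)@(11, 5): e=[30,0,30] → #  [on edge]
    (4,3)@(9, 7): e=[18,0,42] → #  [on edge]
    (7,3)@(15, 7): e=[-6,60,6] → ·
    (3,4)@(7, 9): e=[6,0,54] → #  [on edge]
    (4,4)@(9, 9): e=[-2,20,42] → ·
    (5,4)@(11, 9): e=[-10,40,30] → ·
    (6,4)@(13, 9): e=[-18,60,18] → ·
    (2,5)@(5, 11): e=[-6,0,66] → ·  [on edge]
    (3,5)@(7, 11): e=[-14,20,54] → ·
    (1,6)@(3, 13): e=[-18,0,78] → ·  [on edge]
    (0,7)@(1, 15): e=[-30,0,90] → ·  [on edge]
  covered (10 px):
    · · · · · · · #
    · · · · · · # #
    · · · · · # # #
    · · · · # # # ·
    · · · # · · · ·
    · · · · · · · ·
    · · · · · · · ·
    · · · · · · · ·
    · · · · · · · ·

Answer: [[4,2],[4,3],[5,4],[6,5]]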